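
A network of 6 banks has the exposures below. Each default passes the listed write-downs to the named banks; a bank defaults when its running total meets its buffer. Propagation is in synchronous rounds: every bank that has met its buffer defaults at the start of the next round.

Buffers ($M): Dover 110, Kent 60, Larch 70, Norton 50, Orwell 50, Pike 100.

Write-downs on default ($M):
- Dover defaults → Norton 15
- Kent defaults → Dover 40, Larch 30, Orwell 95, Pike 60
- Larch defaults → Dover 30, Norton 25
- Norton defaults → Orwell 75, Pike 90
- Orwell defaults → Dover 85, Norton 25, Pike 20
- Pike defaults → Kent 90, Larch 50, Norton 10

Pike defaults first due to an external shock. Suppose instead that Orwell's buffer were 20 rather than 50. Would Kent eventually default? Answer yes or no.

yes

With Orwell's buffer at 20:
Round 1 — Pike defaults (initial).
  Kent: +90 → 90 ≥ 60
  Larch: +50 → 50 < 70
  Norton: +10 → 10 < 50
Round 2 — Kent defaults.
  Dover: +40 → 40 < 110
  Larch: +30 → 80 ≥ 70
  Orwell: +95 → 95 ≥ 20
Round 3 — Larch, Orwell default.
  Dover: +30+85 → 155 ≥ 110
  Norton: +25+25 → 60 ≥ 50
Round 4 — Dover, Norton default.
No further defaults.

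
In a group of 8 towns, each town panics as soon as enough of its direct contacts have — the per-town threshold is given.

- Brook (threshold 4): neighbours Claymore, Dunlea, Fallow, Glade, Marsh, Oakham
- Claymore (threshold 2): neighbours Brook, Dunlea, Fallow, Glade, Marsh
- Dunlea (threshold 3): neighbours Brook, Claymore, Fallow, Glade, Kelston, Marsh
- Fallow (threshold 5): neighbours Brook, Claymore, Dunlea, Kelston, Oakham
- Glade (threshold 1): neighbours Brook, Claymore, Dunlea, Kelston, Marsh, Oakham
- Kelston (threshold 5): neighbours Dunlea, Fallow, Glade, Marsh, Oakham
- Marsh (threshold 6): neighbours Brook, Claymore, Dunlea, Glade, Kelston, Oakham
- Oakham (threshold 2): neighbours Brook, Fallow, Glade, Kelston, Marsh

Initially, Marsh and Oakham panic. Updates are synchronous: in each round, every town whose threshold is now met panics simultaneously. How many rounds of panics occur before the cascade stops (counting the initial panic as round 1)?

Round 1 — Marsh, Oakham panic (initial).
Round 2 — checking thresholds:
  Brook: 2 of 6 neighbours < 4, holds.
  Claymore: 1 of 5 neighbours < 2, holds.
  Dunlea: 1 of 6 neighbours < 3, holds.
  Fallow: 1 of 5 neighbours < 5, holds.
  Glade: 2 of 6 neighbours ≥ 1, panics.
  Kelston: 2 of 5 neighbours < 5, holds.
Round 3 — checking thresholds:
  Brook: 3 of 6 neighbours < 4, holds.
  Claymore: 2 of 5 neighbours ≥ 2, panics.
  Dunlea: 2 of 6 neighbours < 3, holds.
  Fallow: 1 of 5 neighbours < 5, holds.
  Kelston: 3 of 5 neighbours < 5, holds.
Round 4 — checking thresholds:
  Brook: 4 of 6 neighbours ≥ 4, panics.
  Dunlea: 3 of 6 neighbours ≥ 3, panics.
  Fallow: 2 of 5 neighbours < 5, holds.
  Kelston: 3 of 5 neighbours < 5, holds.
Round 5 — no new panics; cascade stops.

4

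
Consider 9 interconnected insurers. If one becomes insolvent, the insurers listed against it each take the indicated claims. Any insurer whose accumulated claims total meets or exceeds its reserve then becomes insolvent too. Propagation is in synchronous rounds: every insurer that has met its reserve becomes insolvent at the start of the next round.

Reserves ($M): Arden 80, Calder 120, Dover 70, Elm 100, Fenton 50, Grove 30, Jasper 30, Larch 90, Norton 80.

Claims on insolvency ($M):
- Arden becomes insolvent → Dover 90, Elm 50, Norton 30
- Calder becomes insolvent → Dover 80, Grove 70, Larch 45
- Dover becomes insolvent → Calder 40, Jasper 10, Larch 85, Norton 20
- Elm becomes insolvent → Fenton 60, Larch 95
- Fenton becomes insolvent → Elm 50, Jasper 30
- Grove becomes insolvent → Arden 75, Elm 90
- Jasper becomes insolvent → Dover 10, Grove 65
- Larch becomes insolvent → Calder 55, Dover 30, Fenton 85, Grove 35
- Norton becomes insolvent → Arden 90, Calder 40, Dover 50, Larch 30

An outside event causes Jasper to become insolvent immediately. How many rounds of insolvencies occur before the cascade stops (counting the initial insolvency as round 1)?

2

Round 1 — Jasper becomes insolvent (initial).
  Dover: +10 → 10 < 70
  Grove: +65 → 65 ≥ 30
Round 2 — Grove becomes insolvent.
  Arden: +75 → 75 < 80
  Elm: +90 → 90 < 100
No further insolvencies.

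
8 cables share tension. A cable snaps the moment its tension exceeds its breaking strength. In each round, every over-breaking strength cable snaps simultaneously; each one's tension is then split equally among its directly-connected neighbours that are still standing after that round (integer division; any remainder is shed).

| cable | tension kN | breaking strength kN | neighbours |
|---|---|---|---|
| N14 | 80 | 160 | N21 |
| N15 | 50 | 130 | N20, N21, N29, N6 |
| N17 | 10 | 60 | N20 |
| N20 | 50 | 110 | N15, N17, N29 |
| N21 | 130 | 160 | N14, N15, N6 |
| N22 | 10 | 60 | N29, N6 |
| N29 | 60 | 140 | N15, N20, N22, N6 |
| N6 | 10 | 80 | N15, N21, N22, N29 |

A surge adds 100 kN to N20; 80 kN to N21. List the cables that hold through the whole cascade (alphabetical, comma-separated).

N14, N17

Round 1 — N20 at 150 > 110; N21 at 210 > 160. N20, N21 snap.
  N20 sheds 150 kN to N15, N17, N29: 50 each.
    N15: 50+50 = 100 ≤ 130
    N17: 10+50 = 60 ≤ 60
    N29: 60+50 = 110 ≤ 140
  N21 sheds 210 kN to N14, N15, N6: 70 each.
    N14: 80+70 = 150 ≤ 160
    N15: 100+70 = 170 > 130
    N6: 10+70 = 80 ≤ 80
Round 2 — N15 snaps.
  N15 sheds 170 kN to N29, N6: 85 each.
    N29: 110+85 = 195 > 140
    N6: 80+85 = 165 > 80
Round 3 — N29, N6 snap.
  N29 sheds 195 kN to N22: 195 each.
    N22: 10+195 = 205 > 60
  N6 sheds 165 kN to N22: 165 each.
    N22: 205+165 = 370 > 60
Round 4 — N22 snaps.
  N22 sheds 370 kN: no online neighbours, lost.
No further breaks.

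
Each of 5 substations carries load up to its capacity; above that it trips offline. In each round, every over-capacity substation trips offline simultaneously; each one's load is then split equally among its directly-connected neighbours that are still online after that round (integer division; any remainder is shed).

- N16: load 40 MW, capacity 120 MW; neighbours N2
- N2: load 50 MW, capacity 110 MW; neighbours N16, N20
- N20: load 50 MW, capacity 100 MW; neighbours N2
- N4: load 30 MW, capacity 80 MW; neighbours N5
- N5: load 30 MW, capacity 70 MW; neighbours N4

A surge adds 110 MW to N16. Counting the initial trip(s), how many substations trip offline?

Round 1 — N16 at 150 > 120. N16 trips offline.
  N16 sheds 150 MW to N2: 150 each.
    N2: 50+150 = 200 > 110
Round 2 — N2 trips offline.
  N2 sheds 200 MW to N20: 200 each.
    N20: 50+200 = 250 > 100
Round 3 — N20 trips offline.
  N20 sheds 250 MW: no online neighbours, lost.
No further trips.

3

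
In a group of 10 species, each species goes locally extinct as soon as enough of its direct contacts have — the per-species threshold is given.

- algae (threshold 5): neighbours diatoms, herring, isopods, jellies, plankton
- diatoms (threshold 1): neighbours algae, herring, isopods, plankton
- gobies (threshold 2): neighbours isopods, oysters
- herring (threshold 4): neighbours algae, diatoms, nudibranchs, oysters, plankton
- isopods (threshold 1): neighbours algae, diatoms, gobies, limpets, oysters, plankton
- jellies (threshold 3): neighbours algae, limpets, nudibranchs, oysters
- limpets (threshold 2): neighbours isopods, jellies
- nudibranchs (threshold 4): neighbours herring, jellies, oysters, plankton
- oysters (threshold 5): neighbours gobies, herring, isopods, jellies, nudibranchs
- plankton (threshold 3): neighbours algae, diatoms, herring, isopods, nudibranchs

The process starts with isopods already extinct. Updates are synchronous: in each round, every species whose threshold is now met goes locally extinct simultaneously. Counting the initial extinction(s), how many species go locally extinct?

2

Round 1 — isopods goes locally extinct (initial).
Round 2 — checking thresholds:
  algae: 1 of 5 neighbours < 5, holds.
  diatoms: 1 of 4 neighbours ≥ 1, goes locally extinct.
  gobies: 1 of 2 neighbours < 2, holds.
  limpets: 1 of 2 neighbours < 2, holds.
  oysters: 1 of 5 neighbours < 5, holds.
  plankton: 1 of 5 neighbours < 3, holds.
Round 3 — no new extinctions; cascade stops.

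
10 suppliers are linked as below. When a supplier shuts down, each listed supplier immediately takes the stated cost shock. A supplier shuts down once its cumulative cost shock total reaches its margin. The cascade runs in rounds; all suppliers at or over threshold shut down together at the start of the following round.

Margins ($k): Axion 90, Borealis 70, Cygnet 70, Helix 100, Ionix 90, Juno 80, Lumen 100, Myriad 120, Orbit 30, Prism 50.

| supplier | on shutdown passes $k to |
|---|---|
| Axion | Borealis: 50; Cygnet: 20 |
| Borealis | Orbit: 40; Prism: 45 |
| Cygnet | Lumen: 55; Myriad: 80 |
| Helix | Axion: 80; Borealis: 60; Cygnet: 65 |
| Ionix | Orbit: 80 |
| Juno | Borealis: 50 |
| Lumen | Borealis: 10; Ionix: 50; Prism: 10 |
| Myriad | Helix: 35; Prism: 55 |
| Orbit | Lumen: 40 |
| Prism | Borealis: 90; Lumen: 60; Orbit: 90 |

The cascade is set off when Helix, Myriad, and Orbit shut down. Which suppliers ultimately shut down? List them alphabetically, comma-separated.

Round 1 — Helix, Myriad, Orbit shut down (initial).
  Axion: +80 → 80 < 90
  Borealis: +60 → 60 < 70
  Cygnet: +65 → 65 < 70
  Lumen: +40 → 40 < 100
  Prism: +55 → 55 ≥ 50
Round 2 — Prism shuts down.
  Borealis: +90 → 150 ≥ 70
  Lumen: +60 → 100 ≥ 100
Round 3 — Borealis, Lumen shut down.
  Ionix: +50 → 50 < 90
No further shutdowns.

Borealis, Helix, Lumen, Myriad, Orbit, Prism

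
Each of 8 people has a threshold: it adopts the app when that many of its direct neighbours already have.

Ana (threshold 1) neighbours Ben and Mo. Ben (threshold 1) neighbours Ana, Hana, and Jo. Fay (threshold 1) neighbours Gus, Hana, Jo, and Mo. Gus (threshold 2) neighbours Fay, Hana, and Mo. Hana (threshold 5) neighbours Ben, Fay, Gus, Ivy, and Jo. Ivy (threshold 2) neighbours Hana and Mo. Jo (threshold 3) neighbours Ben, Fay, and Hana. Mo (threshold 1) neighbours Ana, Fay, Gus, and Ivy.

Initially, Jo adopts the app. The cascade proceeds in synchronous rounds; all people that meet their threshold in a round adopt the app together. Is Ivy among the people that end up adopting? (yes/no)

Round 1 — Jo adopts the app (initial).
Round 2 — checking thresholds:
  Ben: 1 of 3 neighbours ≥ 1, adopts the app.
  Fay: 1 of 4 neighbours ≥ 1, adopts the app.
  Hana: 1 of 5 neighbours < 5, holds.
Round 3 — checking thresholds:
  Ana: 1 of 2 neighbours ≥ 1, adopts the app.
  Gus: 1 of 3 neighbours < 2, holds.
  Hana: 3 of 5 neighbours < 5, holds.
  Mo: 1 of 4 neighbours ≥ 1, adopts the app.
Round 4 — checking thresholds:
  Gus: 2 of 3 neighbours ≥ 2, adopts the app.
  Hana: 3 of 5 neighbours < 5, holds.
  Ivy: 1 of 2 neighbours < 2, holds.
Round 5 — no new adoptions; cascade stops.

no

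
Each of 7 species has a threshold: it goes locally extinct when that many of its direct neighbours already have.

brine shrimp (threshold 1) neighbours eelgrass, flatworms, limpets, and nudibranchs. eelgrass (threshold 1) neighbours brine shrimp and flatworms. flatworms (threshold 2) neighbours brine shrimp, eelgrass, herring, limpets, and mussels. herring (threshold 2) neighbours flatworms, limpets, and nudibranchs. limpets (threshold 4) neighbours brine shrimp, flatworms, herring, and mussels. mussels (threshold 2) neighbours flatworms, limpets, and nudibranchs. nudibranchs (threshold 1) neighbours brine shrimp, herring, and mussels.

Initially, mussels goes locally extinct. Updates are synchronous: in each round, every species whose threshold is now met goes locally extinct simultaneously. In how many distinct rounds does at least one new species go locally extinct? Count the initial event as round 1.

Round 1 — mussels goes locally extinct (initial).
Round 2 — checking thresholds:
  flatworms: 1 of 5 neighbours < 2, below threshold.
  limpets: 1 of 4 neighbours < 4, below threshold.
  nudibranchs: 1 of 3 neighbours ≥ 1, goes locally extinct.
Round 3 — checking thresholds:
  brine shrimp: 1 of 4 neighbours ≥ 1, goes locally extinct.
  flatworms: 1 of 5 neighbours < 2, below threshold.
  herring: 1 of 3 neighbours < 2, below threshold.
  limpets: 1 of 4 neighbours < 4, below threshold.
Round 4 — checking thresholds:
  eelgrass: 1 of 2 neighbours ≥ 1, goes locally extinct.
  flatworms: 2 of 5 neighbours ≥ 2, goes locally extinct.
  herring: 1 of 3 neighbours < 2, below threshold.
  limpets: 2 of 4 neighbours < 4, below threshold.
Round 5 — checking thresholds:
  herring: 2 of 3 neighbours ≥ 2, goes locally extinct.
  limpets: 3 of 4 neighbours < 4, below threshold.
Round 6 — checking thresholds:
  limpets: 4 of 4 neighbours ≥ 4, goes locally extinct.
Round 7 — no new extinctions; cascade stops.

6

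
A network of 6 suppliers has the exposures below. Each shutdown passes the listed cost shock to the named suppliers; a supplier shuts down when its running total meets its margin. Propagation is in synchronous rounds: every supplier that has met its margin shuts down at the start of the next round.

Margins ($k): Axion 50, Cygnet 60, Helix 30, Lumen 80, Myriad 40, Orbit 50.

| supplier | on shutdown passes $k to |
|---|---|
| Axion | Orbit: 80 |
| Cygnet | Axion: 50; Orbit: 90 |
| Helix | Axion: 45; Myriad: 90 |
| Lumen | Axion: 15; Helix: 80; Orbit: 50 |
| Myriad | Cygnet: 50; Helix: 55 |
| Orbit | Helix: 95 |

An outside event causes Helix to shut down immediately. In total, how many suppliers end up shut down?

Round 1 — Helix shuts down (initial).
  Axion: +45 → 45 < 50
  Myriad: +90 → 90 ≥ 40
Round 2 — Myriad shuts down.
  Cygnet: +50 → 50 < 60
No further shutdowns.

2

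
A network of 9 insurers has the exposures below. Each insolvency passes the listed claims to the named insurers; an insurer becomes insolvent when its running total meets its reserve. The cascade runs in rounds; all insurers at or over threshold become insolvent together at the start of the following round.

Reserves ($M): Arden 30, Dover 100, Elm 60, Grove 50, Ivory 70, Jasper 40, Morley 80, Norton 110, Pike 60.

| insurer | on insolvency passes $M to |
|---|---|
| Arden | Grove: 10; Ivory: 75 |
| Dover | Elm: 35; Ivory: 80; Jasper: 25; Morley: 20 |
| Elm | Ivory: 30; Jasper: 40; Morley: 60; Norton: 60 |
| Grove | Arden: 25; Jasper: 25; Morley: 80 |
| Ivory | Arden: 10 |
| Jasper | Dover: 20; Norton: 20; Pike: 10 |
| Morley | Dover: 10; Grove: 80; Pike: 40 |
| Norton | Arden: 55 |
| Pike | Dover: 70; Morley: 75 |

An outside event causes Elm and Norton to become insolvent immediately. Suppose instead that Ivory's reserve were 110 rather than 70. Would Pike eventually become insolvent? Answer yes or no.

With Ivory's reserve at 110:
Round 1 — Elm, Norton become insolvent (initial).
  Arden: +55 → 55 ≥ 30
  Ivory: +30 → 30 < 110
  Jasper: +40 → 40 ≥ 40
  Morley: +60 → 60 < 80
Round 2 — Arden, Jasper become insolvent.
  Dover: +20 → 20 < 100
  Grove: +10 → 10 < 50
  Ivory: +75 → 105 < 110
  Pike: +10 → 10 < 60
No further insolvencies.

no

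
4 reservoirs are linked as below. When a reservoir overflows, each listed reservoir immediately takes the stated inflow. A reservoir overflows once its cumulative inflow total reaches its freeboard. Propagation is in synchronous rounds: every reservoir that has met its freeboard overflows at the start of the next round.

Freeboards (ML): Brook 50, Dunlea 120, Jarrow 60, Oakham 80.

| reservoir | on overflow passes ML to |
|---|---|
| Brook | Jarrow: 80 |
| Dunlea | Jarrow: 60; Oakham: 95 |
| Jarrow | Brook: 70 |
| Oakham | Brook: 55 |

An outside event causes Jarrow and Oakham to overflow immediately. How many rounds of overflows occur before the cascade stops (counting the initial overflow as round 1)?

Round 1 — Jarrow, Oakham overflow (initial).
  Brook: +70+55 → 125 ≥ 50
Round 2 — Brook overflows.
No further overflows.

2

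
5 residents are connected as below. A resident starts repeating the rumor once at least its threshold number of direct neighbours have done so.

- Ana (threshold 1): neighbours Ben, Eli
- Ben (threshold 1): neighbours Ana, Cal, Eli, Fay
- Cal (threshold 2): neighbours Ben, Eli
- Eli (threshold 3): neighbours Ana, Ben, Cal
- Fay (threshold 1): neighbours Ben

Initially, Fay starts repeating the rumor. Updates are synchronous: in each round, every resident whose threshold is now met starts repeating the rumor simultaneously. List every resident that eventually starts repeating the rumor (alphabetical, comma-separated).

Ana, Ben, Fay

Round 1 — Fay starts repeating the rumor (initial).
Round 2 — checking thresholds:
  Ben: 1 of 4 neighbours ≥ 1, starts repeating the rumor.
Round 3 — checking thresholds:
  Ana: 1 of 2 neighbours ≥ 1, starts repeating the rumor.
  Cal: 1 of 2 neighbours < 2, below threshold.
  Eli: 1 of 3 neighbours < 3, below threshold.
Round 4 — no new spreads; cascade stops.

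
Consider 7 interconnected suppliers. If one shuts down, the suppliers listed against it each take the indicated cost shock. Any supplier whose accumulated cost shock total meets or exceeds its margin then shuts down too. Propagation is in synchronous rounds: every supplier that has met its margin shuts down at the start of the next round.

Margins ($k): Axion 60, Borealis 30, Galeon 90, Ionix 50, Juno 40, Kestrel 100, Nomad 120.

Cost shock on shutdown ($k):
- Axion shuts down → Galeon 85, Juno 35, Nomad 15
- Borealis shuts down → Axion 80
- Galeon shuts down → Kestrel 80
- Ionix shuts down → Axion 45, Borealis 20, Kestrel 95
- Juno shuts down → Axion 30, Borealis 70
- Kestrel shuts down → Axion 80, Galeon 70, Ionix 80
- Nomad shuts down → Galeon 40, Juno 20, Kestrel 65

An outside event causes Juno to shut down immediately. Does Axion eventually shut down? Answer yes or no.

Round 1 — Juno shuts down (initial).
  Axion: +30 → 30 < 60
  Borealis: +70 → 70 ≥ 30
Round 2 — Borealis shuts down.
  Axion: +80 → 110 ≥ 60
Round 3 — Axion shuts down.
  Galeon: +85 → 85 < 90
  Nomad: +15 → 15 < 120
No further shutdowns.

yes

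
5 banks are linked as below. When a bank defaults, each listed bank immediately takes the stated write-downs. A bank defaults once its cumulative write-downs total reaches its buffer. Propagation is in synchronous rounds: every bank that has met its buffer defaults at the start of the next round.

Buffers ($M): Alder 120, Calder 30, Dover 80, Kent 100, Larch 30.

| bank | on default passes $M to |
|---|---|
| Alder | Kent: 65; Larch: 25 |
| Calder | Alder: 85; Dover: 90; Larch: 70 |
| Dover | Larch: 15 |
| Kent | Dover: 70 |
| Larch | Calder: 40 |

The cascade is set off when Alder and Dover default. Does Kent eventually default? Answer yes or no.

no

Round 1 — Alder, Dover default (initial).
  Kent: +65 → 65 < 100
  Larch: +25+15 → 40 ≥ 30
Round 2 — Larch defaults.
  Calder: +40 → 40 ≥ 30
Round 3 — Calder defaults.
No further defaults.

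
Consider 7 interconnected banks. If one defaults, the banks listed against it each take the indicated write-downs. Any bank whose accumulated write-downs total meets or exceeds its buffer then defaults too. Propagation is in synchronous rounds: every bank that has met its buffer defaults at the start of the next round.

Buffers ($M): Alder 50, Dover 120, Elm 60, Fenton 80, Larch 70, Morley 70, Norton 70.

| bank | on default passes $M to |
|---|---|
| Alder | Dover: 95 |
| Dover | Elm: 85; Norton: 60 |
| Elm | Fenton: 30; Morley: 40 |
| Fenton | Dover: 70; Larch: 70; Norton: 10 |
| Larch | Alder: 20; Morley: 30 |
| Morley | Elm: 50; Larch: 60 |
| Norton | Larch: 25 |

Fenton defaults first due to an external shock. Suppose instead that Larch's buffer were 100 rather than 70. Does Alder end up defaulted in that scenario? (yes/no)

no

With Larch's buffer at 100:
Round 1 — Fenton defaults (initial).
  Dover: +70 → 70 < 120
  Larch: +70 → 70 < 100
  Norton: +10 → 10 < 70
No further defaults.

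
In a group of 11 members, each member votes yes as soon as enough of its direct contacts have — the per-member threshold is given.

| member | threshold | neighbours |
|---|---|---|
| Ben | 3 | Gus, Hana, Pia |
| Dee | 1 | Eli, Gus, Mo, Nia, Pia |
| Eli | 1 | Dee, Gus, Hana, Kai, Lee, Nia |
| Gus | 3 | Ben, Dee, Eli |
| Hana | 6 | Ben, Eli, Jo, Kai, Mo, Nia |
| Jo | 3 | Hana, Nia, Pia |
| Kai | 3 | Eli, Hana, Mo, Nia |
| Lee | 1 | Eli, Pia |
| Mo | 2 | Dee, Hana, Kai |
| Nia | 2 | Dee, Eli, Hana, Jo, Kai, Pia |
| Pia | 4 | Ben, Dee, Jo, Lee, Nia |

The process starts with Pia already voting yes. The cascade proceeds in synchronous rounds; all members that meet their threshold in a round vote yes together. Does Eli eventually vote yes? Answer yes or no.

yes

Round 1 — Pia votes yes (initial).
Round 2 — checking thresholds:
  Ben: 1 of 3 neighbours < 3, not yet.
  Dee: 1 of 5 neighbours ≥ 1, votes yes.
  Jo: 1 of 3 neighbours < 3, not yet.
  Lee: 1 of 2 neighbours ≥ 1, votes yes.
  Nia: 1 of 6 neighbours < 2, not yet.
Round 3 — checking thresholds:
  Ben: 1 of 3 neighbours < 3, not yet.
  Eli: 2 of 6 neighbours ≥ 1, votes yes.
  Gus: 1 of 3 neighbours < 3, not yet.
  Jo: 1 of 3 neighbours < 3, not yet.
  Mo: 1 of 3 neighbours < 2, not yet.
  Nia: 2 of 6 neighbours ≥ 2, votes yes.
Round 4 — no new yes votes; cascade stops.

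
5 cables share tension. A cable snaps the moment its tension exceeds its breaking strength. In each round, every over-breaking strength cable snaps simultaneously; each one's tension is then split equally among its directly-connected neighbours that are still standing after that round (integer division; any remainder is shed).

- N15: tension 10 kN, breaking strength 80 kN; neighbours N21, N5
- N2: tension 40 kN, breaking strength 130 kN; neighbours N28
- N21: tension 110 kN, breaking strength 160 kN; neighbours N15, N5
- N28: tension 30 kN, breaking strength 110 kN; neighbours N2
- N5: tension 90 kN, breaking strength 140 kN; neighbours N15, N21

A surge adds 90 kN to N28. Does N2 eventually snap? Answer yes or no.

yes

Round 1 — N28 at 120 > 110. N28 snaps.
  N28 sheds 120 kN to N2: 120 each.
    N2: 40+120 = 160 > 130
Round 2 — N2 snaps.
  N2 sheds 160 kN: no online neighbours, lost.
No further breaks.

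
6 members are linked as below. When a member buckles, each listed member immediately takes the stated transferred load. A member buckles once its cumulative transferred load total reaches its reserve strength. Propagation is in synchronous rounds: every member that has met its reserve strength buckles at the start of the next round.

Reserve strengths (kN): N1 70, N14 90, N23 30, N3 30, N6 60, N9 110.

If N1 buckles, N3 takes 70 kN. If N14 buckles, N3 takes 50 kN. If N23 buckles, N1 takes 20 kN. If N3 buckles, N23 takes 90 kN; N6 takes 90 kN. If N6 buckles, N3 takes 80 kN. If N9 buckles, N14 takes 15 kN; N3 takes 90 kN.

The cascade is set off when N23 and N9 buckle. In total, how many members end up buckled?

Round 1 — N23, N9 buckle (initial).
  N1: +20 → 20 < 70
  N14: +15 → 15 < 90
  N3: +90 → 90 ≥ 30
Round 2 — N3 buckles.
  N6: +90 → 90 ≥ 60
Round 3 — N6 buckles.
No further bucklings.

4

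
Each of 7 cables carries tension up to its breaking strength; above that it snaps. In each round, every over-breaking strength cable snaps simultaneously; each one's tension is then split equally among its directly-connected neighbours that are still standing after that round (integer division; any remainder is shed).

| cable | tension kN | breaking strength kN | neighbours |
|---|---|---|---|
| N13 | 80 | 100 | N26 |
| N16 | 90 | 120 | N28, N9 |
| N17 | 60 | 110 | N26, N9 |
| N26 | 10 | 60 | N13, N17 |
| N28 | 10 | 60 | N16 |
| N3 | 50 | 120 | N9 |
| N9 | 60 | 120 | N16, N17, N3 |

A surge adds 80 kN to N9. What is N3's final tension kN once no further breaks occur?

96

Round 1 — N9 at 140 > 120. N9 snaps.
  N9 sheds 140 kN to N16, N17, N3: 46 each (2 lost).
    N16: 90+46 = 136 > 120
    N17: 60+46 = 106 ≤ 110
    N3: 50+46 = 96 ≤ 120
Round 2 — N16 snaps.
  N16 sheds 136 kN to N28: 136 each.
    N28: 10+136 = 146 > 60
Round 3 — N28 snaps.
  N28 sheds 146 kN: no online neighbours, lost.
No further breaks.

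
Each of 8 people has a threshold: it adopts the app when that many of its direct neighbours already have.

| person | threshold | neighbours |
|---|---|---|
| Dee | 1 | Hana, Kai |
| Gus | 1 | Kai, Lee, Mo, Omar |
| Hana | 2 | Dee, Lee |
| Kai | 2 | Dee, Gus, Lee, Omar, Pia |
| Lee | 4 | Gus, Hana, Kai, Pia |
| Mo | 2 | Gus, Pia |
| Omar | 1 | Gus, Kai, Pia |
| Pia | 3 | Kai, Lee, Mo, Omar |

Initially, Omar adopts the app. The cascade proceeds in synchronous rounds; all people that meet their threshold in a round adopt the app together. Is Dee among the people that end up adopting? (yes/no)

yes

Round 1 — Omar adopts the app (initial).
Round 2 — checking thresholds:
  Gus: 1 of 4 neighbours ≥ 1, adopts the app.
  Kai: 1 of 5 neighbours < 2, not yet.
  Pia: 1 of 4 neighbours < 3, not yet.
Round 3 — checking thresholds:
  Kai: 2 of 5 neighbours ≥ 2, adopts the app.
  Lee: 1 of 4 neighbours < 4, not yet.
  Mo: 1 of 2 neighbours < 2, not yet.
  Pia: 1 of 4 neighbours < 3, not yet.
Round 4 — checking thresholds:
  Dee: 1 of 2 neighbours ≥ 1, adopts the app.
  Lee: 2 of 4 neighbours < 4, not yet.
  Mo: 1 of 2 neighbours < 2, not yet.
  Pia: 2 of 4 neighbours < 3, not yet.
Round 5 — no new adoptions; cascade stops.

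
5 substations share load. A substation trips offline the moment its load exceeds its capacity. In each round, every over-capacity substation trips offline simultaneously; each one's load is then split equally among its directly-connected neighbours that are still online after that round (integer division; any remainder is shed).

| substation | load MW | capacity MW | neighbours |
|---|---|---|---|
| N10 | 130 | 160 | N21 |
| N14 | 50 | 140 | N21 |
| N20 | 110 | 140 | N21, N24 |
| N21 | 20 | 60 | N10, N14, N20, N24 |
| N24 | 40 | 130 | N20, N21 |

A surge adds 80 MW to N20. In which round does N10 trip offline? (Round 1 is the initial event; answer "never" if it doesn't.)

3

Round 1 — N20 at 190 > 140. N20 trips offline.
  N20 sheds 190 MW to N21, N24: 95 each.
    N21: 20+95 = 115 > 60
    N24: 40+95 = 135 > 130
Round 2 — N21, N24 trip offline.
  N21 sheds 115 MW to N10, N14: 57 each (1 lost).
    N10: 130+57 = 187 > 160
    N14: 50+57 = 107 ≤ 140
  N24 sheds 135 MW: no online neighbours, lost.
Round 3 — N10 trips offline.
  N10 sheds 187 MW: no online neighbours, lost.
No further trips.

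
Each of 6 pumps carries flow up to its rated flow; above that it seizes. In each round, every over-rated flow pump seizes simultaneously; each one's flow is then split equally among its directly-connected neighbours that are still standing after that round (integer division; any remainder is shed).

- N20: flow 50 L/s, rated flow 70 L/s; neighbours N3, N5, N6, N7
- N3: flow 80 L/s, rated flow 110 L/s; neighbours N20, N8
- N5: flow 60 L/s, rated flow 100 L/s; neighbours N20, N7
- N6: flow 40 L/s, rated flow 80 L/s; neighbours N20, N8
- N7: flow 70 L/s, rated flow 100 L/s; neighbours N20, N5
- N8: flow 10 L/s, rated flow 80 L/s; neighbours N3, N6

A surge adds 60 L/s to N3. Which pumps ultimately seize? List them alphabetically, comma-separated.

Round 1 — N3 at 140 > 110. N3 seizes.
  N3 sheds 140 L/s to N20, N8: 70 each.
    N20: 50+70 = 120 > 70
    N8: 10+70 = 80 ≤ 80
Round 2 — N20 seizes.
  N20 sheds 120 L/s to N5, N6, N7: 40 each.
    N5: 60+40 = 100 ≤ 100
    N6: 40+40 = 80 ≤ 80
    N7: 70+40 = 110 > 100
Round 3 — N7 seizes.
  N7 sheds 110 L/s to N5: 110 each.
    N5: 100+110 = 210 > 100
Round 4 — N5 seizes.
  N5 sheds 210 L/s: no online neighbours, lost.
No further seizures.

N20, N3, N5, N7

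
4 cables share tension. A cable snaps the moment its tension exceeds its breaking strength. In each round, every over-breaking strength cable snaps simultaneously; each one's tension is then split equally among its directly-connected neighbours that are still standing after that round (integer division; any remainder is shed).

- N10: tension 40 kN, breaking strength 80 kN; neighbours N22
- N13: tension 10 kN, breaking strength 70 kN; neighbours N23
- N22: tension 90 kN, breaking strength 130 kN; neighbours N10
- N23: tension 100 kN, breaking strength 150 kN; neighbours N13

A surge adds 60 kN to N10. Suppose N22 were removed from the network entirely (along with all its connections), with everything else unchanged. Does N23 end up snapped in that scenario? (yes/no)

no

With N22 removed:
Round 1 — N10 at 100 > 80. N10 snaps.
  N10 sheds 100 kN: no online neighbours, lost.
No further breaks.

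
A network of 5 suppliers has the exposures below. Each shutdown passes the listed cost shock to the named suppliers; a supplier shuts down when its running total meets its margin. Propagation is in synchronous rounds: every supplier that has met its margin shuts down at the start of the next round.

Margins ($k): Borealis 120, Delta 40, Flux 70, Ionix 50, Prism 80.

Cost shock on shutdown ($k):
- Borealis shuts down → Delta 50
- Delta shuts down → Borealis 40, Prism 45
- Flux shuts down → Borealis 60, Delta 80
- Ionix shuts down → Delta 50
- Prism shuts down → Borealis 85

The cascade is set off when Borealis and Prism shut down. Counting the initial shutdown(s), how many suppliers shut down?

Round 1 — Borealis, Prism shut down (initial).
  Delta: +50 → 50 ≥ 40
Round 2 — Delta shuts down.
No further shutdowns.

3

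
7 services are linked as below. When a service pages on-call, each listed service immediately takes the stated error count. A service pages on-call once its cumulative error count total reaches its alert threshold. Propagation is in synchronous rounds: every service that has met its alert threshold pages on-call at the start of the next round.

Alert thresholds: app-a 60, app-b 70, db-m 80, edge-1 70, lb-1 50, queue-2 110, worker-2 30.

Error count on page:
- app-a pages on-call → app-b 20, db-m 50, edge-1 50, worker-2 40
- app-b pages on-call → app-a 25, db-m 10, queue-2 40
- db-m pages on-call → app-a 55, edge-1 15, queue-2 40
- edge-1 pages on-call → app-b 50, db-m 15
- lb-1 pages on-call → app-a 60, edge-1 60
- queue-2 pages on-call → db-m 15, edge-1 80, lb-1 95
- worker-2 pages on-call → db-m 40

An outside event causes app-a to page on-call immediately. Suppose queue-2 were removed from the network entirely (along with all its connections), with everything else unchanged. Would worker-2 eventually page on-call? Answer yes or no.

With queue-2 removed:
Round 1 — app-a pages on-call (initial).
  app-b: +20 → 20 < 70
  db-m: +50 → 50 < 80
  edge-1: +50 → 50 < 70
  worker-2: +40 → 40 ≥ 30
Round 2 — worker-2 pages on-call.
  db-m: +40 → 90 ≥ 80
Round 3 — db-m pages on-call.
  edge-1: +15 → 65 < 70
No further pages.

yes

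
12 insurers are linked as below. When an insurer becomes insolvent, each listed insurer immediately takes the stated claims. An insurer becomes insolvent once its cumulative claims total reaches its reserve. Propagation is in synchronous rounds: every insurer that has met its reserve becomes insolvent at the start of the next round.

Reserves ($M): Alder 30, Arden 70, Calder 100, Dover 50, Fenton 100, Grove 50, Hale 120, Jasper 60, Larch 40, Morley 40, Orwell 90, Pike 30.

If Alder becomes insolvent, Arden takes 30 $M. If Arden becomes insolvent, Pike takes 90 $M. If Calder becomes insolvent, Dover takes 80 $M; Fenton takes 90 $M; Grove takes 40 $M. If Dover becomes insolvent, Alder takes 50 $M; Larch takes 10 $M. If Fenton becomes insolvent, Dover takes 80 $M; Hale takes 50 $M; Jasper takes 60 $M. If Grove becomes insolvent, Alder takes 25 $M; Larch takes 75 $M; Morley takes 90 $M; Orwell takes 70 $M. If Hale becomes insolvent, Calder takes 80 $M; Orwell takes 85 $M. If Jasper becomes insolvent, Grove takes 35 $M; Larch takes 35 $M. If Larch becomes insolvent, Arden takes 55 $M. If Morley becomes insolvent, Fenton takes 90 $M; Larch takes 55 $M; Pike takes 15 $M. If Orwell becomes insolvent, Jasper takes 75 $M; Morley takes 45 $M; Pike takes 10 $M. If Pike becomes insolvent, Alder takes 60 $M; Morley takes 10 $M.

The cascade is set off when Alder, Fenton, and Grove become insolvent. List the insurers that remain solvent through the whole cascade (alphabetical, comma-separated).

Calder, Hale, Orwell

Round 1 — Alder, Fenton, Grove become insolvent (initial).
  Arden: +30 → 30 < 70
  Dover: +80 → 80 ≥ 50
  Hale: +50 → 50 < 120
  Jasper: +60 → 60 ≥ 60
  Larch: +75 → 75 ≥ 40
  Morley: +90 → 90 ≥ 40
  Orwell: +70 → 70 < 90
Round 2 — Dover, Jasper, Larch, Morley become insolvent.
  Arden: +55 → 85 ≥ 70
  Pike: +15 → 15 < 30
Round 3 — Arden becomes insolvent.
  Pike: +90 → 105 ≥ 30
Round 4 — Pike becomes insolvent.
No further insolvencies.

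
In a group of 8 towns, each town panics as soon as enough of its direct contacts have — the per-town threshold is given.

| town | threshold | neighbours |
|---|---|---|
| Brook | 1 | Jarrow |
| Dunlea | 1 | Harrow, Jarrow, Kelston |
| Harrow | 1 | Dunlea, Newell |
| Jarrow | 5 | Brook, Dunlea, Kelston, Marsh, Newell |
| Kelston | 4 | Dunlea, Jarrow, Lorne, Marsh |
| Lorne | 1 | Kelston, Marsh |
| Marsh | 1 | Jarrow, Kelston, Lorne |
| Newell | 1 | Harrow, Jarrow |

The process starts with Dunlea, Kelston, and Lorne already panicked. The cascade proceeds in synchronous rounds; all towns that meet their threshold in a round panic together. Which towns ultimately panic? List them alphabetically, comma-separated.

Round 1 — Dunlea, Kelston, Lorne panic (initial).
Round 2 — checking thresholds:
  Harrow: 1 of 2 neighbours ≥ 1, panics.
  Jarrow: 2 of 5 neighbours < 5, holds.
  Marsh: 2 of 3 neighbours ≥ 1, panics.
Round 3 — checking thresholds:
  Jarrow: 3 of 5 neighbours < 5, holds.
  Newell: 1 of 2 neighbours ≥ 1, panics.
Round 4 — no new panics; cascade stops.

Dunlea, Harrow, Kelston, Lorne, Marsh, Newell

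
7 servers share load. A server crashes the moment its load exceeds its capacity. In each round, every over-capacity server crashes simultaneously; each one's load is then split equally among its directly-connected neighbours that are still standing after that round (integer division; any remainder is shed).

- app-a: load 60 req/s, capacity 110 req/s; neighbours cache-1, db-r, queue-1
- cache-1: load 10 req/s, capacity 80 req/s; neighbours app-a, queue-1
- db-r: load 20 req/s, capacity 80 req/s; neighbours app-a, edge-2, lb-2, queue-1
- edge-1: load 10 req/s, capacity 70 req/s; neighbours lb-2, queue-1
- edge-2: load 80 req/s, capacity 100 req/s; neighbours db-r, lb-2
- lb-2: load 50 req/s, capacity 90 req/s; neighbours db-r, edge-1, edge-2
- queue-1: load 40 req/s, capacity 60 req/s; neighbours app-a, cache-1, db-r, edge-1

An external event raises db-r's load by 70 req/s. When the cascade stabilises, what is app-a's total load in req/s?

102

Round 1 — db-r at 90 > 80. db-r crashes.
  db-r sheds 90 req/s to app-a, edge-2, lb-2, queue-1: 22 each (2 lost).
    app-a: 60+22 = 82 ≤ 110
    edge-2: 80+22 = 102 > 100
    lb-2: 50+22 = 72 ≤ 90
    queue-1: 40+22 = 62 > 60
Round 2 — edge-2, queue-1 crash.
  edge-2 sheds 102 req/s to lb-2: 102 each.
    lb-2: 72+102 = 174 > 90
  queue-1 sheds 62 req/s to app-a, cache-1, edge-1: 20 each (2 lost).
    app-a: 82+20 = 102 ≤ 110
    cache-1: 10+20 = 30 ≤ 80
    edge-1: 10+20 = 30 ≤ 70
Round 3 — lb-2 crashes.
  lb-2 sheds 174 req/s to edge-1: 174 each.
    edge-1: 30+174 = 204 > 70
Round 4 — edge-1 crashes.
  edge-1 sheds 204 req/s: no online neighbours, lost.
No further crashes.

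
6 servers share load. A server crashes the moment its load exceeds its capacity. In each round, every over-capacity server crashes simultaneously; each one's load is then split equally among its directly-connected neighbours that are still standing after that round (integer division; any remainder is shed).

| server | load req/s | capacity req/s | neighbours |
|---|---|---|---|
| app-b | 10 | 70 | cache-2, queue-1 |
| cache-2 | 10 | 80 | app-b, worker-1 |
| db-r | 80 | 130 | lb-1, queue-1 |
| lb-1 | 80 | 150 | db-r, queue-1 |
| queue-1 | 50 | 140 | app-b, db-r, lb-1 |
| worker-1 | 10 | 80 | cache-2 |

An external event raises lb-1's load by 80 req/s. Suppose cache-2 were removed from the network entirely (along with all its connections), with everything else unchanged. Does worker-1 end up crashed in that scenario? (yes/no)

With cache-2 removed:
Round 1 — lb-1 at 160 > 150. lb-1 crashes.
  lb-1 sheds 160 req/s to db-r, queue-1: 80 each.
    db-r: 80+80 = 160 > 130
    queue-1: 50+80 = 130 ≤ 140
Round 2 — db-r crashes.
  db-r sheds 160 req/s to queue-1: 160 each.
    queue-1: 130+160 = 290 > 140
Round 3 — queue-1 crashes.
  queue-1 sheds 290 req/s to app-b: 290 each.
    app-b: 10+290 = 300 > 70
Round 4 — app-b crashes.
  app-b sheds 300 req/s: no online neighbours, lost.
No further crashes.

no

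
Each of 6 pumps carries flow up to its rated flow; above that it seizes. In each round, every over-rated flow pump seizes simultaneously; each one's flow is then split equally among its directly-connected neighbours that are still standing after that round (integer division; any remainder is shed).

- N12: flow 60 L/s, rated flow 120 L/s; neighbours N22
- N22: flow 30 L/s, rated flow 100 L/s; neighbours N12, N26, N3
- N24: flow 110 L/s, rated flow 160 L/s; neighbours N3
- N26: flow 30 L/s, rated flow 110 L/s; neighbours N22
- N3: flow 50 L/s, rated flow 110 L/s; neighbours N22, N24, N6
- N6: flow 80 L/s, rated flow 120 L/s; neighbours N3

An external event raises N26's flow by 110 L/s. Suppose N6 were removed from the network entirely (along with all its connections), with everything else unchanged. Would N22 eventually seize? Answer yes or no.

yes

With N6 removed:
Round 1 — N26 at 140 > 110. N26 seizes.
  N26 sheds 140 L/s to N22: 140 each.
    N22: 30+140 = 170 > 100
Round 2 — N22 seizes.
  N22 sheds 170 L/s to N12, N3: 85 each.
    N12: 60+85 = 145 > 120
    N3: 50+85 = 135 > 110
Round 3 — N12, N3 seize.
  N12 sheds 145 L/s: no online neighbours, lost.
  N3 sheds 135 L/s to N24: 135 each.
    N24: 110+135 = 245 > 160
Round 4 — N24 seizes.
  N24 sheds 245 L/s: no online neighbours, lost.
No further seizures.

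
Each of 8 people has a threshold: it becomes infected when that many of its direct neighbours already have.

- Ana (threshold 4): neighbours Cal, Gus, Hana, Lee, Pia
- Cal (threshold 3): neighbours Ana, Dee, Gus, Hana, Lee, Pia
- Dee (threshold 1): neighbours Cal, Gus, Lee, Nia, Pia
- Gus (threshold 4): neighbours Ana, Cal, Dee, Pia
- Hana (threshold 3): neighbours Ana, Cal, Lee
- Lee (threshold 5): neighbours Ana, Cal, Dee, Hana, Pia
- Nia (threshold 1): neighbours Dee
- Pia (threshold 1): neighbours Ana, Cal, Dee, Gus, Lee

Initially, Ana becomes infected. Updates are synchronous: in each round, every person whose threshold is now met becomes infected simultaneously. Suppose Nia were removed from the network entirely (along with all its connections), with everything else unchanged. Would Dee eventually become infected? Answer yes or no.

With Nia removed:
Round 1 — Ana becomes infected (initial).
Round 2 — checking thresholds:
  Cal: 1 of 6 neighbours < 3, not yet.
  Gus: 1 of 4 neighbours < 4, not yet.
  Hana: 1 of 3 neighbours < 3, not yet.
  Lee: 1 of 5 neighbours < 5, not yet.
  Pia: 1 of 5 neighbours ≥ 1, becomes infected.
Round 3 — checking thresholds:
  Cal: 2 of 6 neighbours < 3, not yet.
  Dee: 1 of 4 neighbours ≥ 1, becomes infected.
  Gus: 2 of 4 neighbours < 4, not yet.
  Hana: 1 of 3 neighbours < 3, not yet.
  Lee: 2 of 5 neighbours < 5, not yet.
Round 4 — checking thresholds:
  Cal: 3 of 6 neighbours ≥ 3, becomes infected.
  Gus: 3 of 4 neighbours < 4, not yet.
  Hana: 1 of 3 neighbours < 3, not yet.
  Lee: 3 of 5 neighbours < 5, not yet.
Round 5 — checking thresholds:
  Gus: 4 of 4 neighbours ≥ 4, becomes infected.
  Hana: 2 of 3 neighbours < 3, not yet.
  Lee: 4 of 5 neighbours < 5, not yet.
Round 6 — no new infections; cascade stops.

yes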